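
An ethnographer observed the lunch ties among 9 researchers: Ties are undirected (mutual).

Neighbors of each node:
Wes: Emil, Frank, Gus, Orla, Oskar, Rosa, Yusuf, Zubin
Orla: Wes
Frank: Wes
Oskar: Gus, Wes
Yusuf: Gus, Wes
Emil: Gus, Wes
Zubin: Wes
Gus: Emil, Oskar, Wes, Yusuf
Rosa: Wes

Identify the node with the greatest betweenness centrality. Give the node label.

Wes

Unnormalized betweenness of each node: Emil:0, Frank:0, Gus:3/2, Orla:0, Oskar:0, Rosa:0, Wes:47/2, Yusuf:0, Zubin:0.
Wes has the largest value, 47/2, making it the main broker — the node through which the most shortest paths run.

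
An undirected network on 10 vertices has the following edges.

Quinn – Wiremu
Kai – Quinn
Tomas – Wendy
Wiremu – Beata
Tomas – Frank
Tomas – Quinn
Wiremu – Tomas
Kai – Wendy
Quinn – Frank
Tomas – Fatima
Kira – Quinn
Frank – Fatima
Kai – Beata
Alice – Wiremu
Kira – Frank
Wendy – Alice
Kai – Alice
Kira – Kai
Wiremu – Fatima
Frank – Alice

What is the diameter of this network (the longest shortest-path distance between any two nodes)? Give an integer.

Eccentricity of each node (its greatest distance to any other): Alice:2, Beata:3, Fatima:3, Frank:3, Kai:3, Kira:2, Quinn:2, Tomas:2, Wendy:2, Wiremu:2.
The maximum eccentricity is 3, realized for instance by the pair Kai–Fatima via Kai – Quinn – Wiremu – Fatima. So the diameter is 3.

3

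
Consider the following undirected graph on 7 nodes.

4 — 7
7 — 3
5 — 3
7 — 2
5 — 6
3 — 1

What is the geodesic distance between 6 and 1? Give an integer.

3

One shortest route is 6 – 5 – 3 – 1, which uses 3 edges, and at distance 2 from 6 we only reach {3}, which does not include 1. So d(6,1) = 3.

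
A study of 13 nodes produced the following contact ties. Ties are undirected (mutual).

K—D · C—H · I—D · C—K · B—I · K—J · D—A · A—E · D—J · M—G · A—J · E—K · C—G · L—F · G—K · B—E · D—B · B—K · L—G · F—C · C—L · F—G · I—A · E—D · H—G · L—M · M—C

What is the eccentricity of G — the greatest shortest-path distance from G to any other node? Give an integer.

Distances from G: A:3, B:2, C:1, D:2, E:2, F:1, H:1, I:3, J:2, K:1, L:1, M:1.
The largest is 3 (to I and A), so the eccentricity of G is 3.

3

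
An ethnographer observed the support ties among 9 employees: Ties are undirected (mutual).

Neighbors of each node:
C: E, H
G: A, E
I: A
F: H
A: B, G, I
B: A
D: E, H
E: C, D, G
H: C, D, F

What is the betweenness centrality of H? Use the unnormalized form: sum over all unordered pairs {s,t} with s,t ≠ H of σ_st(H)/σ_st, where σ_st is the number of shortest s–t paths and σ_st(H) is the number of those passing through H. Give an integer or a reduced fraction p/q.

Pairs whose geodesics pass through H — I–F: 2/2; F–D: 1; F–B: 2/2; F–G: 2/2; F–C: 1; F–E: 2/2; F–A: 2/2; D–C: 1/2.
All other pairs contribute 0.
Summing the contributions gives betweenness(H) = 15/2.

15/2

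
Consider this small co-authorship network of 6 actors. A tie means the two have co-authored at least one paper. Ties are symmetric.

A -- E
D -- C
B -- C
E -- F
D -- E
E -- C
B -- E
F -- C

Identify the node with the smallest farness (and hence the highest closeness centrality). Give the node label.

E

Farness (sum of distances to all others) for each node — A:9, B:8, C:6, D:8, E:5, F:8.
The smallest farness is 5, for E, so E has the highest closeness.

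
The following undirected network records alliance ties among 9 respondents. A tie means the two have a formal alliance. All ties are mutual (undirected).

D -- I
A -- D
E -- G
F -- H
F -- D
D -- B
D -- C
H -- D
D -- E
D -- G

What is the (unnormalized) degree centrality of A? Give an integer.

A is directly tied to D. That is 1 neighbor, so the degree of A is 1.

1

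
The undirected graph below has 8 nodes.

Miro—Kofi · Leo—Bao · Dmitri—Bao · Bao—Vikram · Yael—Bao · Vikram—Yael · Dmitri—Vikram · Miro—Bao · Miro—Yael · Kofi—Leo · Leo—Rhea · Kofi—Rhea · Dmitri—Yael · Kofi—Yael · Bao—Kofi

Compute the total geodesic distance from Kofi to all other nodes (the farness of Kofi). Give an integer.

9

Distances from Kofi: Bao:1, Dmitri:2, Leo:1, Miro:1, Rhea:1, Vikram:2, Yael:1.
Sum = 1 + 2 + 1 + 1 + 1 + 2 + 1 = 9.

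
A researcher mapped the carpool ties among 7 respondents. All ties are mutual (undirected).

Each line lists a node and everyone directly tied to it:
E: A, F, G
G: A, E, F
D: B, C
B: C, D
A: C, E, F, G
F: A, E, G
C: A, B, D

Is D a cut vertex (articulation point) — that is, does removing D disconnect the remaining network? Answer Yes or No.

No

Even without D, every remaining node can still reach every other (the residual graph is connected), so D is not a cut vertex.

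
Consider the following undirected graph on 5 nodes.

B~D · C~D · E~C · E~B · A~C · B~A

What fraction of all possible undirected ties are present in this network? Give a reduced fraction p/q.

3/5

There are 6 edges and 5 nodes, so the maximum possible is C(5,2) = 10.
Density = 6/10 = 3/5.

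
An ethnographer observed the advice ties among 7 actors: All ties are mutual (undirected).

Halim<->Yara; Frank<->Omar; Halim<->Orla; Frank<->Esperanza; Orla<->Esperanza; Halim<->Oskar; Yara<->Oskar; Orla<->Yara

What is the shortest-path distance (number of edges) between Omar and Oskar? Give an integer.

5

One shortest route is Omar – Frank – Esperanza – Orla – Halim – Oskar, which uses 5 edges, and at distance 4 from Omar we only reach {Halim, Yara}, which does not include Oskar. So d(Omar,Oskar) = 5.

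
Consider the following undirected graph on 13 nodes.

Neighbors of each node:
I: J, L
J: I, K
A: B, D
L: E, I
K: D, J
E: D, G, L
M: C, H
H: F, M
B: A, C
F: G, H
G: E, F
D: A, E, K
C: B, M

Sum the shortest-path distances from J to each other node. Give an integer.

42

Distances from J: A:3, B:4, C:5, D:2, E:3, F:5, G:4, H:6, I:1, K:1, L:2, M:6.
Sum = 3 + 4 + 5 + 2 + 3 + 5 + 4 + 6 + 1 + 1 + 2 + 6 = 42.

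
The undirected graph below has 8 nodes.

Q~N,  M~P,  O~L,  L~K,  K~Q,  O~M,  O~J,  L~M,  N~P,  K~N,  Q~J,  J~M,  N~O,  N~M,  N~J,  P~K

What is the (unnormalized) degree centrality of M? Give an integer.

5

M is directly tied to J, L, N, O, and P. That is 5 neighbors, so the degree of M is 5.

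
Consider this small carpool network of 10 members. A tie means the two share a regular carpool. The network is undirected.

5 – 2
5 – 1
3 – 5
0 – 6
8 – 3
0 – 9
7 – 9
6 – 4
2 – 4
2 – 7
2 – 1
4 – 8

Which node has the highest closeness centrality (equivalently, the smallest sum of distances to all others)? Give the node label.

2

Farness (sum of distances to all others) for each node — 0:24, 1:21, 2:15, 3:22, 4:16, 5:19, 6:20, 7:19, 8:21, 9:23.
The smallest farness is 15, for 2, so 2 has the highest closeness.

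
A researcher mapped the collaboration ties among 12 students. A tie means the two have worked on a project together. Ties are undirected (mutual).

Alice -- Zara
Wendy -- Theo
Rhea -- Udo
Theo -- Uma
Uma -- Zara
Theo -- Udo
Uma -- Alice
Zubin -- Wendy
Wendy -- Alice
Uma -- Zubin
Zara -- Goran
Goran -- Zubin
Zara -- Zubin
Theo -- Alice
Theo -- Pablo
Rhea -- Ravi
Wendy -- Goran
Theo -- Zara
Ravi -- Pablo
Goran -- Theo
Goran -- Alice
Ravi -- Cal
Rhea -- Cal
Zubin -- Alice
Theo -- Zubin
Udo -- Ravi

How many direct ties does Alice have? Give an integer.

6

Alice is directly tied to Goran, Theo, Uma, Wendy, Zara, and Zubin. That is 6 neighbors, so the degree of Alice is 6.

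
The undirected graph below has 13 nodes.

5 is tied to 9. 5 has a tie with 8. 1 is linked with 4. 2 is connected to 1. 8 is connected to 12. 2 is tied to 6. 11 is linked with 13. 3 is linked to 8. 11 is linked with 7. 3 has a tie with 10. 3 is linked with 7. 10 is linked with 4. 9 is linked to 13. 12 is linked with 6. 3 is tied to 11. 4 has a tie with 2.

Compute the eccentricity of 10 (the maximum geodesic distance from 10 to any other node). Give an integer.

4

Distances from 10: 1:2, 2:2, 3:1, 4:1, 5:3, 6:3, 7:2, 8:2, 9:4, 11:2, 12:3, 13:3.
The largest is 4 (to 9), so the eccentricity of 10 is 4.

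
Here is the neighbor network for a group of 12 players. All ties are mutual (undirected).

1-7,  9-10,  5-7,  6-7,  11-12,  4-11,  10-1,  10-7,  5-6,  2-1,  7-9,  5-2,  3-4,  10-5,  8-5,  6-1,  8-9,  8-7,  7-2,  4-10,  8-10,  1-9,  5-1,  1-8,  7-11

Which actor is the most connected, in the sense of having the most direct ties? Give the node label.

Degrees — 1:7, 2:3, 3:1, 4:3, 5:6, 6:3, 7:8, 8:5, 9:4, 10:6, 11:3, 12:1.
The maximum is 8, attained only by 7.

7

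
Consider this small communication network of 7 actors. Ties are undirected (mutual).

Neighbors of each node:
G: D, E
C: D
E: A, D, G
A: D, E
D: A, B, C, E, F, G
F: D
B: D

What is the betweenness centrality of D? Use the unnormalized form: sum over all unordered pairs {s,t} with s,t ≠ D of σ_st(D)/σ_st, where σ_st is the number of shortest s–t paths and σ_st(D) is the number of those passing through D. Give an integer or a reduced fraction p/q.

25/2

Pairs whose geodesics pass through D — G–C: 1; G–F: 1; G–A: 1/2; G–B: 1; C–F: 1; C–A: 1; C–B: 1; C–E: 1; F–A: 1; F–B: 1; F–E: 1; A–B: 1; B–E: 1.
All other pairs contribute 0.
Summing the contributions gives betweenness(D) = 25/2.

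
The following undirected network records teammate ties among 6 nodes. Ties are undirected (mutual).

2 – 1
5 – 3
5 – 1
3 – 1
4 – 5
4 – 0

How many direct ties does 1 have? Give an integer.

3

1 is directly tied to 2, 3, and 5. That is 3 neighbors, so the degree of 1 is 3.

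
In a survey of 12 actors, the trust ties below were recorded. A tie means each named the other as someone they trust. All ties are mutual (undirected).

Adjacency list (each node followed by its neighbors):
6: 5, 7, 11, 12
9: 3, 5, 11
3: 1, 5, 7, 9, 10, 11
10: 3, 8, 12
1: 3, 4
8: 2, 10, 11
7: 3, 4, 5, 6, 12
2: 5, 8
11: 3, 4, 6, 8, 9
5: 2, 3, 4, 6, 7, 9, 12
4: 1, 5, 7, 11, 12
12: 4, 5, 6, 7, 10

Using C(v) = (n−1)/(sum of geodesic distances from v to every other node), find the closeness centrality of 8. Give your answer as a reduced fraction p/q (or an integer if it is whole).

11/21

Distances from 8: 1:3, 2:1, 3:2, 4:2, 5:2, 6:2, 7:3, 9:2, 10:1, 11:1, 12:2. Sum = 21.
n = 12, so closeness = 11/21.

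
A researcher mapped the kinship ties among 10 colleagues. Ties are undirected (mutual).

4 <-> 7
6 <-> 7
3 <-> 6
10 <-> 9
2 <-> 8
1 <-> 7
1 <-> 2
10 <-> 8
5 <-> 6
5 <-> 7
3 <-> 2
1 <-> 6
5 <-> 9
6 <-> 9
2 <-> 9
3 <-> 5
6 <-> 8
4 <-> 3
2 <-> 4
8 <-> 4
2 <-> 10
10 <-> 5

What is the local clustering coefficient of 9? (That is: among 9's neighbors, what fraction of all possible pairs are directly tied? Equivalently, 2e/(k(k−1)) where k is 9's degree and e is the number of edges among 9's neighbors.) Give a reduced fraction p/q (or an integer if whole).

1/2

9's neighbors: 2, 5, 6, and 10 (k = 4).
Possible neighbor pairs: C(4,2) = 6. Edges among them: 2–10, 5–6, 5–10 → e = 3.
Clustering(9) = 3/6 = 1/2.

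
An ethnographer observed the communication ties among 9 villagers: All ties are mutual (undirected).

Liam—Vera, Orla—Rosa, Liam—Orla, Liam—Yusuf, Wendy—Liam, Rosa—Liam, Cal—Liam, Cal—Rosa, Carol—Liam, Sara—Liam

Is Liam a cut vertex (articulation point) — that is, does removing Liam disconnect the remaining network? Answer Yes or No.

Yes

Removing Liam leaves {Cal, Orla, and Rosa} with no path to {Yusuf}, so the network splits into 6 components. Liam is a cut vertex.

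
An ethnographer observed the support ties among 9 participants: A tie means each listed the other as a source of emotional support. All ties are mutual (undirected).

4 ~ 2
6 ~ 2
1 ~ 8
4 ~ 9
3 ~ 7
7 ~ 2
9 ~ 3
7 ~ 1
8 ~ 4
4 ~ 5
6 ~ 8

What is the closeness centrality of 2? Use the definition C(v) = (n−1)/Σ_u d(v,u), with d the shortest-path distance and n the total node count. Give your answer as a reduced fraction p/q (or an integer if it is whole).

8/13

Distances from 2: 1:2, 3:2, 4:1, 5:2, 6:1, 7:1, 8:2, 9:2. Sum = 13.
n = 9, so closeness = 8/13.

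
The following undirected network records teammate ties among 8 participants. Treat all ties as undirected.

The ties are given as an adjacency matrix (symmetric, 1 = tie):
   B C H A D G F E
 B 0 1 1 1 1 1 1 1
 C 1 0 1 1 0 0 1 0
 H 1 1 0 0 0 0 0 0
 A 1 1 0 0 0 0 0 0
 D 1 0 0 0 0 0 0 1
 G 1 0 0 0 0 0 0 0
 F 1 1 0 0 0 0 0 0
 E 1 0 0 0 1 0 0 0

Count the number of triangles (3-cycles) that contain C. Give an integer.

C's neighbors: A, B, F, and H.
Neighbor pairs that are themselves tied: C–A–B; C–B–F; C–B–H. Each forms one triangle with C, for 3 in total.

3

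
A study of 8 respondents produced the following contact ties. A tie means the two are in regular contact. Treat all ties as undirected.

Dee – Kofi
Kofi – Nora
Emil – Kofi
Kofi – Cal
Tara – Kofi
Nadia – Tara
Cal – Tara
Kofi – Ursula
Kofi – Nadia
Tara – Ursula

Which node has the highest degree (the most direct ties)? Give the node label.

Kofi

Degrees — Cal:2, Dee:1, Emil:1, Kofi:7, Nadia:2, Nora:1, Tara:4, Ursula:2.
The maximum is 7, attained only by Kofi.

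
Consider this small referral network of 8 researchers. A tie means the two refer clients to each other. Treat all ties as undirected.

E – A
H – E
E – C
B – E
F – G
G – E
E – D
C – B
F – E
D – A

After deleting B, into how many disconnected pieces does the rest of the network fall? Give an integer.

1

B's neighbors (C and E) remain reachable from one another through other ties, so the rest of the network stays in one piece.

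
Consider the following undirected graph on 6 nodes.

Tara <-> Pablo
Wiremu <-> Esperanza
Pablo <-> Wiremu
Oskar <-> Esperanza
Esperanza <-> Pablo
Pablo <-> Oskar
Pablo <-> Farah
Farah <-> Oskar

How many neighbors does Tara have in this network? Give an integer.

Tara is directly tied to Pablo. That is 1 neighbor, so the degree of Tara is 1.

1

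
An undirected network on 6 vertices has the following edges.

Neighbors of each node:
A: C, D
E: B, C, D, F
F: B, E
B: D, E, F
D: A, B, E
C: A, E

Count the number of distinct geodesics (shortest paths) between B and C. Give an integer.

1

The shortest distance is 2, and the only length-2 path is B–E–C. So there is exactly 1 shortest path.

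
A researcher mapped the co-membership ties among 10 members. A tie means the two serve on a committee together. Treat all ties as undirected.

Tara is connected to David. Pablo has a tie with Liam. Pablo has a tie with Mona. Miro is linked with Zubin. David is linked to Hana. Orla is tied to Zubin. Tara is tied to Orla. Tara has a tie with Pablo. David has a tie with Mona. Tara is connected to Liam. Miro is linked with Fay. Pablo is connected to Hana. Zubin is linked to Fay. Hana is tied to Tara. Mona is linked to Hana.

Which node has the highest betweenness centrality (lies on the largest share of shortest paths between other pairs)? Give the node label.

Tara

Unnormalized betweenness of each node: David:5/3, Fay:0, Hana:2, Liam:0, Miro:0, Mona:1/3, Orla:18, Pablo:19/6, Tara:131/6, Zubin:14.
Tara has the largest value, 131/6, making it the main broker — the node through which the most shortest paths run.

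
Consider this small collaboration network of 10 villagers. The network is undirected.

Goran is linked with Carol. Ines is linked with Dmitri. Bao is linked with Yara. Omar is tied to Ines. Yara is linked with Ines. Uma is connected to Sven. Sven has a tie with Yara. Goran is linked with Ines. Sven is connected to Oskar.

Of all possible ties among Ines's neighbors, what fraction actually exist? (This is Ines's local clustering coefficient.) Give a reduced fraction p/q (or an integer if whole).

Ines's neighbors: Dmitri, Goran, Omar, and Yara (k = 4).
Possible neighbor pairs: C(4,2) = 6. Edges among them: none → e = 0.
Clustering(Ines) = 0/6 = 0.

0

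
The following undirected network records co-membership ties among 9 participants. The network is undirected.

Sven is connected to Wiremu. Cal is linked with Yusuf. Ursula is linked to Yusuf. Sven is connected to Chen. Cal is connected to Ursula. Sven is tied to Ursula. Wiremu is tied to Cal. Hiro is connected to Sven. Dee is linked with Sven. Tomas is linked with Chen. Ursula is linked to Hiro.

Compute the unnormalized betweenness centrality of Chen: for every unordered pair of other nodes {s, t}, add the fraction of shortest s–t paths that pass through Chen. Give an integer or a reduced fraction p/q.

Pairs whose geodesics pass through Chen — Sven–Tomas: 1; Yusuf–Tomas: 1; Wiremu–Tomas: 1; Hiro–Tomas: 1; Cal–Tomas: 2/2; Tomas–Ursula: 1; Tomas–Dee: 1.
All other pairs contribute 0.
Summing the contributions gives betweenness(Chen) = 7.

7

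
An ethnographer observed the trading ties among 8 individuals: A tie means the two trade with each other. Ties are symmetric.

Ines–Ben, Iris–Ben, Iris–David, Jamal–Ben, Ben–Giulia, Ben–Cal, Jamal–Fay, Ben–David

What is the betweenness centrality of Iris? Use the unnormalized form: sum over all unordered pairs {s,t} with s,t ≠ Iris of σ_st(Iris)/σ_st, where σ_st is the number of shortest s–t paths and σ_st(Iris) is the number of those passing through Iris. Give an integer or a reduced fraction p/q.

0

No shortest path between any pair of other nodes passes through Iris.
Summing the contributions gives betweenness(Iris) = 0.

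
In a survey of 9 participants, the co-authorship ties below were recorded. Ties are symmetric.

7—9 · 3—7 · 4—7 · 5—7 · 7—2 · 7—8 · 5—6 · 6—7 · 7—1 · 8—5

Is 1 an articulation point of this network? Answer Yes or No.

Even without 1, every remaining node can still reach every other (the residual graph is connected), so 1 is not a cut vertex.

No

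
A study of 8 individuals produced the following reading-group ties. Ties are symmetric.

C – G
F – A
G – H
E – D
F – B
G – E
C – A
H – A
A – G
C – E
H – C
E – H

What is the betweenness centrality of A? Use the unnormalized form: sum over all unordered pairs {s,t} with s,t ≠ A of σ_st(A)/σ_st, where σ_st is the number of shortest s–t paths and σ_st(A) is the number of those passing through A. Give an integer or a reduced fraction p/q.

10

Pairs whose geodesics pass through A — H–F: 1; H–B: 1; E–F: 3/3; E–B: 3/3; C–F: 1; C–B: 1; G–F: 1; G–B: 1; D–F: 3/3; D–B: 3/3.
All other pairs contribute 0.
Summing the contributions gives betweenness(A) = 10.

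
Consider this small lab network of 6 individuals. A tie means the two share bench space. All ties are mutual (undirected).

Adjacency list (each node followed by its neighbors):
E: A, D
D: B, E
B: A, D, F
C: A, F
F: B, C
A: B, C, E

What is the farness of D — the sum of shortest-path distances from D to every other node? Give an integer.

9

Distances from D: A:2, B:1, C:3, E:1, F:2.
Sum = 2 + 1 + 3 + 1 + 2 = 9.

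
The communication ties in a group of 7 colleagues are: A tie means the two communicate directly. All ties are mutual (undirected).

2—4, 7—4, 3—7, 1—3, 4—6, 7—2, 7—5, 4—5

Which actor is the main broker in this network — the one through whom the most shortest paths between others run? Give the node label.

7

Unnormalized betweenness of each node: 1:0, 2:0, 3:5, 4:11/2, 5:0, 6:0, 7:17/2.
7 has the largest value, 17/2, making it the main broker — the node through which the most shortest paths run.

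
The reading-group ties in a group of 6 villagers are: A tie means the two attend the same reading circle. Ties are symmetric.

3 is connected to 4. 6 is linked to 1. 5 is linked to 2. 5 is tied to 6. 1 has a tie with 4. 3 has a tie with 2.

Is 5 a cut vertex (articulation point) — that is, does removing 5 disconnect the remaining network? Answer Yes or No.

Even without 5, every remaining node can still reach every other (the residual graph is connected), so 5 is not a cut vertex.

No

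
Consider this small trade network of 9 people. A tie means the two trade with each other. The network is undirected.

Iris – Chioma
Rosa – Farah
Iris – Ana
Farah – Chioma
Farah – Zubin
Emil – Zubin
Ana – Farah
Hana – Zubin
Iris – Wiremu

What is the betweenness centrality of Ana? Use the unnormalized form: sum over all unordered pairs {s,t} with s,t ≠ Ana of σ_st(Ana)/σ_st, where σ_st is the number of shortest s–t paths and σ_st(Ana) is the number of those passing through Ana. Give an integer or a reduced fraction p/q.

5

Pairs whose geodesics pass through Ana — Zubin–Iris: 1/2; Zubin–Wiremu: 1/2; Iris–Rosa: 1/2; Iris–Hana: 1/2; Iris–Farah: 1/2; Iris–Emil: 1/2; Rosa–Wiremu: 1/2; Hana–Wiremu: 1/2; Wiremu–Farah: 1/2; Wiremu–Emil: 1/2.
All other pairs contribute 0.
Summing the contributions gives betweenness(Ana) = 5.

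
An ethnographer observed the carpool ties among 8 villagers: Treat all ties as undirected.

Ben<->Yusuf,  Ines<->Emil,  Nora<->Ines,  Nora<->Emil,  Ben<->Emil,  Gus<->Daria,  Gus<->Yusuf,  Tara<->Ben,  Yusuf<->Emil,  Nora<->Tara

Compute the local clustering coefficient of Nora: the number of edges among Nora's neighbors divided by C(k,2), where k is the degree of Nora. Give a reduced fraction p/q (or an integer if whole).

Nora's neighbors: Emil, Ines, and Tara (k = 3).
Possible neighbor pairs: C(3,2) = 3. Edges among them: Emil–Ines → e = 1.
Clustering(Nora) = 1/3.

1/3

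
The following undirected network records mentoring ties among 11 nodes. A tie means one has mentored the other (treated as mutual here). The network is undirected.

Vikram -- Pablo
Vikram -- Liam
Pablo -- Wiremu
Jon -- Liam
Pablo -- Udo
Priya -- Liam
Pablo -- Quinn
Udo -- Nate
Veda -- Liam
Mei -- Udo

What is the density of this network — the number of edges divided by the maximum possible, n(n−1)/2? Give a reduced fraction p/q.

There are 10 edges and 11 nodes, so the maximum possible is C(11,2) = 55.
Density = 10/55 = 2/11.

2/11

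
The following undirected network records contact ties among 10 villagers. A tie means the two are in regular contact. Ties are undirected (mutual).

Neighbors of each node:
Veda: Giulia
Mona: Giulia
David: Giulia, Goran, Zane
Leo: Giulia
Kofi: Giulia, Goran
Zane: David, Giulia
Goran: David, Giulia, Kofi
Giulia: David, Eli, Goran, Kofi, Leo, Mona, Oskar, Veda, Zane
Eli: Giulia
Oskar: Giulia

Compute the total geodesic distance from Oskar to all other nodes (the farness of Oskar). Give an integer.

17

Distances from Oskar: David:2, Eli:2, Giulia:1, Goran:2, Kofi:2, Leo:2, Mona:2, Veda:2, Zane:2.
Sum = 2 + 2 + 1 + 2 + 2 + 2 + 2 + 2 + 2 = 17.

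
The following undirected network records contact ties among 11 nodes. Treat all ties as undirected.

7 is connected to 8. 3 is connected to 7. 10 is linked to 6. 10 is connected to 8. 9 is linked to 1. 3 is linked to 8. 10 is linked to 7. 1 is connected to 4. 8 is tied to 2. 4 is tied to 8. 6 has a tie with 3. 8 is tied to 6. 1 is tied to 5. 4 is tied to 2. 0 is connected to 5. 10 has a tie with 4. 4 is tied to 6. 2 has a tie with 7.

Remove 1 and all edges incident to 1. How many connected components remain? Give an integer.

Without 1, the remaining ties split the others into: {2, 3, 4, 6, 7, 8, 10}; {0, 5}; {9}.
That's 3 separate components.

3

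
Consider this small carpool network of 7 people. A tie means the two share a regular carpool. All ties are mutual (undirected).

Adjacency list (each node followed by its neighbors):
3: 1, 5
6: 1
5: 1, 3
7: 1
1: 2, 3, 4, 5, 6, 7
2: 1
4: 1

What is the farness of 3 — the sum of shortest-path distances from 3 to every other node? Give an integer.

10

Distances from 3: 1:1, 2:2, 4:2, 5:1, 6:2, 7:2.
Sum = 1 + 2 + 2 + 1 + 2 + 2 = 10.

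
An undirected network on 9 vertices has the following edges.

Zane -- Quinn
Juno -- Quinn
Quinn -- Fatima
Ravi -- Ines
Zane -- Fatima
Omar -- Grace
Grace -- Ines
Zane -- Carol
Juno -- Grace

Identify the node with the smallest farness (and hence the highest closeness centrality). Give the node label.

Farness (sum of distances to all others) for each node — Carol:28, Fatima:22, Grace:17, Ines:22, Juno:16, Omar:24, Quinn:17, Ravi:29, Zane:21.
The smallest farness is 16, for Juno, so Juno has the highest closeness.

Juno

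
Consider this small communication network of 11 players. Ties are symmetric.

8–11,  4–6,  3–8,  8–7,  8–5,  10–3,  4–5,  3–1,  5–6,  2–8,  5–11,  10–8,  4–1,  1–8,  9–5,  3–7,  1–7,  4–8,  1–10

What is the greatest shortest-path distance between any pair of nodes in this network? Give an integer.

3

Eccentricity of each node (its greatest distance to any other): 1:3, 2:3, 3:3, 4:2, 5:2, 6:3, 7:3, 8:2, 9:3, 10:3, 11:2.
The maximum eccentricity is 3, realized for instance by the pair 2–6 via 2 – 8 – 4 – 6. So the diameter is 3.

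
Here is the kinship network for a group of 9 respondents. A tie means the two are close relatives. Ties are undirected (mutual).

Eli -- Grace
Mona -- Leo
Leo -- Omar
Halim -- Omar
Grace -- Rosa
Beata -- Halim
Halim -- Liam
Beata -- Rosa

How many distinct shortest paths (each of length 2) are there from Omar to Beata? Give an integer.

1

The shortest distance is 2, and the only length-2 path is Omar–Halim–Beata. So there is exactly 1 shortest path.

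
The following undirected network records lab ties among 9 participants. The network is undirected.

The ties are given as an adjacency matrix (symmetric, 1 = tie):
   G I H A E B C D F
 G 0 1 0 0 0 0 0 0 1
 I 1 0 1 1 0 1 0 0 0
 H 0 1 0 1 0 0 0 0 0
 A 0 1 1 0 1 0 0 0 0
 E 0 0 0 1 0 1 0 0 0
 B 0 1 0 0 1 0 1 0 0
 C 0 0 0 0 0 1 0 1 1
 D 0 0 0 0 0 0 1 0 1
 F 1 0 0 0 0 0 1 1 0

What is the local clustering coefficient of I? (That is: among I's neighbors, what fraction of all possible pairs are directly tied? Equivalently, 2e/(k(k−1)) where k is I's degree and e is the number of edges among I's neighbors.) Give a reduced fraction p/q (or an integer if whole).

1/6

I's neighbors: A, B, G, and H (k = 4).
Possible neighbor pairs: C(4,2) = 6. Edges among them: A–H → e = 1.
Clustering(I) = 1/6.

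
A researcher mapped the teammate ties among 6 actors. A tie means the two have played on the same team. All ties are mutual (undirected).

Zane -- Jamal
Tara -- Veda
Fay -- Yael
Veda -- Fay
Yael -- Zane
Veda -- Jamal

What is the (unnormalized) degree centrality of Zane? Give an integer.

Zane is directly tied to Jamal and Yael. That is 2 neighbors, so the degree of Zane is 2.

2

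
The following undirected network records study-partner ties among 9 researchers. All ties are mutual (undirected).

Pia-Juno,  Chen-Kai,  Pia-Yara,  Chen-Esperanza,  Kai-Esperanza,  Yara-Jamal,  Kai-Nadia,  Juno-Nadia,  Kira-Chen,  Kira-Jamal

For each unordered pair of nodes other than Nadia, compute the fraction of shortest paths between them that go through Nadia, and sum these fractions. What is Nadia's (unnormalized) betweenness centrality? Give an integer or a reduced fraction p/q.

Pairs whose geodesics pass through Nadia — Yara–Kai: 1/2; Pia–Kai: 1; Pia–Esperanza: 1; Pia–Chen: 1/2; Juno–Kai: 1; Juno–Esperanza: 1; Juno–Chen: 1; Juno–Kira: 1/2.
All other pairs contribute 0.
Summing the contributions gives betweenness(Nadia) = 13/2.

13/2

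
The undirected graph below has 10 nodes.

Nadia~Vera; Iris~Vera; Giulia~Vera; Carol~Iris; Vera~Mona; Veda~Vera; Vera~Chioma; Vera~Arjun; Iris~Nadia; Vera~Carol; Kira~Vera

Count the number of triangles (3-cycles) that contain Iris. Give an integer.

2

Iris's neighbors: Carol, Nadia, and Vera.
Neighbor pairs that are themselves tied: Iris–Carol–Vera; Iris–Nadia–Vera. Each forms one triangle with Iris, for 2 in total.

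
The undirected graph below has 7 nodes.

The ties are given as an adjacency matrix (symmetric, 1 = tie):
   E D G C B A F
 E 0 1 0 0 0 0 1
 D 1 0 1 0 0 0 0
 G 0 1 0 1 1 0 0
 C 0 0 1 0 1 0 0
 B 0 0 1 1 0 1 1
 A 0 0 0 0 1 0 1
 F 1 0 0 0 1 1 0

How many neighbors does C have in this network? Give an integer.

2

C is directly tied to B and G. That is 2 neighbors, so the degree of C is 2.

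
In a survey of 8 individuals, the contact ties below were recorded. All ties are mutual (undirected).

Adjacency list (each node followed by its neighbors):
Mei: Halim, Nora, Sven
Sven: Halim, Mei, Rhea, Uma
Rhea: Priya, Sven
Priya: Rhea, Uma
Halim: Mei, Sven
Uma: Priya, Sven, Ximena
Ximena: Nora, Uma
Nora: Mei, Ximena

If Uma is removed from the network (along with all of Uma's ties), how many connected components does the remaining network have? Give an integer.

1

Uma's neighbors (Priya, Sven, and Ximena) remain reachable from one another through other ties, so the rest of the network stays in one piece.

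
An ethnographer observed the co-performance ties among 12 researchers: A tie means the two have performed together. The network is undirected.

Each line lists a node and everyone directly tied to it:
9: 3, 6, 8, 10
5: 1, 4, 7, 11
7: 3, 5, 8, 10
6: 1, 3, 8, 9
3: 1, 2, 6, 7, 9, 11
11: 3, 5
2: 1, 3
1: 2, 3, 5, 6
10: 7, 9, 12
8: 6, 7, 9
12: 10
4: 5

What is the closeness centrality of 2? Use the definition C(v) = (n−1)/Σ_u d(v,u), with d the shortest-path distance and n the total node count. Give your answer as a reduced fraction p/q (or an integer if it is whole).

Distances from 2: 1:1, 3:1, 4:3, 5:2, 6:2, 7:2, 8:3, 9:2, 10:3, 11:2, 12:4. Sum = 25.
n = 12, so closeness = 11/25.

11/25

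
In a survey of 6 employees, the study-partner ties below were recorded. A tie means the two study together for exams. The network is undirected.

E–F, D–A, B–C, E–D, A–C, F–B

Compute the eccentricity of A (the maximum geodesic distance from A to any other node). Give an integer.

3

Distances from A: B:2, C:1, D:1, E:2, F:3.
The largest is 3 (to F), so the eccentricity of A is 3.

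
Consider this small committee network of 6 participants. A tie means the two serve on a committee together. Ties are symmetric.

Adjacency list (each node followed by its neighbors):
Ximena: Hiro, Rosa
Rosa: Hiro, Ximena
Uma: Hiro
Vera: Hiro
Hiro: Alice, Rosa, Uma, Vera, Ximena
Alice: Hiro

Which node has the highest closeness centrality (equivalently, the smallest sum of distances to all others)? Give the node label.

Hiro

Farness (sum of distances to all others) for each node — Alice:9, Hiro:5, Rosa:8, Uma:9, Vera:9, Ximena:8.
The smallest farness is 5, for Hiro, so Hiro has the highest closeness.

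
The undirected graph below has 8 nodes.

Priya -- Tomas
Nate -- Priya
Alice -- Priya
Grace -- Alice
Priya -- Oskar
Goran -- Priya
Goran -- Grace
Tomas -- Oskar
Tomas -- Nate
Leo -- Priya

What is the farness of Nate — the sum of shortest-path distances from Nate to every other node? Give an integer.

Distances from Nate: Alice:2, Goran:2, Grace:3, Leo:2, Oskar:2, Priya:1, Tomas:1.
Sum = 2 + 2 + 3 + 2 + 2 + 1 + 1 = 13.

13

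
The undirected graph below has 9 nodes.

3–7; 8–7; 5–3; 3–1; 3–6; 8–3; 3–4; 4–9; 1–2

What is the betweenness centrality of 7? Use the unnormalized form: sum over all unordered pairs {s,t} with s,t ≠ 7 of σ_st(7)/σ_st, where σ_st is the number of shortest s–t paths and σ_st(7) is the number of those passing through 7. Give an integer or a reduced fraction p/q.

0

No shortest path between any pair of other nodes passes through 7.
Summing the contributions gives betweenness(7) = 0.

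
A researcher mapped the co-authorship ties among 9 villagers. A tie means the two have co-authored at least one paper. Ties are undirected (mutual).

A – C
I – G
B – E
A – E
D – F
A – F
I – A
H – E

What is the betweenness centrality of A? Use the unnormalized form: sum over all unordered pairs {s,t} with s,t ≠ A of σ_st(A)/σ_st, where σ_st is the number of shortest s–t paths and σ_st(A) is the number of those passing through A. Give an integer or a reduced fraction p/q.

23

Pairs whose geodesics pass through A — B–G: 1; B–C: 1; B–D: 1; B–F: 1; B–I: 1; G–E: 1; G–C: 1; G–H: 1; G–D: 1; G–F: 1; E–C: 1; E–D: 1; E–F: 1; E–I: 1 … (+9 more pairs).
All other pairs contribute 0.
Summing the contributions gives betweenness(A) = 23.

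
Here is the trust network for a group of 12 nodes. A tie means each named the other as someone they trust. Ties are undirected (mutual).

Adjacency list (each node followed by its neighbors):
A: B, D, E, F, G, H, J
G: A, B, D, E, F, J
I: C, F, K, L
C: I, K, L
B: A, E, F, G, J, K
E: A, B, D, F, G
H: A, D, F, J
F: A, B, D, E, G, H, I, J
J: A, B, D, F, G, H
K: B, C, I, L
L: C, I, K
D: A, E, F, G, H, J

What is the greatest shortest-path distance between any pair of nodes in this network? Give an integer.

3

Eccentricity of each node (its greatest distance to any other): A:3, B:2, C:3, D:3, E:3, F:2, G:3, H:3, I:2, J:3, K:3, L:3.
The maximum eccentricity is 3, realized for instance by the pair L–E via L – K – B – E. So the diameter is 3.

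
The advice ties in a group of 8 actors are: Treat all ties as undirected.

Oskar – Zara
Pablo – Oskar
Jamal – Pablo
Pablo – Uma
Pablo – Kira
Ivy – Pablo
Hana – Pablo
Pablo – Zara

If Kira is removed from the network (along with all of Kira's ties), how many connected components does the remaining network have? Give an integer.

1

Kira's neighbors (Pablo) remain reachable from one another through other ties, so the rest of the network stays in one piece.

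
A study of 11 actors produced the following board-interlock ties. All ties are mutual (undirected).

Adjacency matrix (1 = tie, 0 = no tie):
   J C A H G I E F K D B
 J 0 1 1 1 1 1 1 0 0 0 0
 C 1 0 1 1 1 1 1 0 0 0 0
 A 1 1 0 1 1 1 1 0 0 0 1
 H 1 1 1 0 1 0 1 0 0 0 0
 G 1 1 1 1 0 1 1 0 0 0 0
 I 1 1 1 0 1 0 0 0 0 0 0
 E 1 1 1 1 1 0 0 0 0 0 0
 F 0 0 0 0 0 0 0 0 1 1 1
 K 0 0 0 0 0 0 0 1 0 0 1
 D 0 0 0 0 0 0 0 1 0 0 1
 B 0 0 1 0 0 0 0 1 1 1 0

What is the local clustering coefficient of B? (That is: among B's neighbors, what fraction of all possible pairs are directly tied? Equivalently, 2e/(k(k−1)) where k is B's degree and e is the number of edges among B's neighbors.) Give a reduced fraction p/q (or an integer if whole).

B's neighbors: A, D, F, and K (k = 4).
Possible neighbor pairs: C(4,2) = 6. Edges among them: D–F, F–K → e = 2.
Clustering(B) = 2/6 = 1/3.

1/3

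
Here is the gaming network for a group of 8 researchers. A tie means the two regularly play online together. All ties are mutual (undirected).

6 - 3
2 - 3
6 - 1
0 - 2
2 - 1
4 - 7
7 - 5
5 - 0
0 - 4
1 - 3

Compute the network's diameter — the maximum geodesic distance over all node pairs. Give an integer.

Eccentricity of each node (its greatest distance to any other): 0:3, 1:4, 2:3, 3:4, 4:4, 5:4, 6:5, 7:5.
The maximum eccentricity is 5, realized for instance by the pair 7–6 via 7 – 4 – 0 – 2 – 1 – 6. So the diameter is 5.

5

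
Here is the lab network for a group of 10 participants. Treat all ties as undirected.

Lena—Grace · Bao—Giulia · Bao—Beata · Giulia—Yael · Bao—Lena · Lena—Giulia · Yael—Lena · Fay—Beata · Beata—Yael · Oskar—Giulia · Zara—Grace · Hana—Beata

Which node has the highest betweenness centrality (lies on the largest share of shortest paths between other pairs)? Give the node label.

Beata

Unnormalized betweenness of each node: Bao:15/2, Beata:46/3, Fay:0, Giulia:25/3, Grace:8, Hana:0, Lena:43/3, Oskar:0, Yael:15/2, Zara:0.
Beata has the largest value, 46/3, making it the main broker — the node through which the most shortest paths run.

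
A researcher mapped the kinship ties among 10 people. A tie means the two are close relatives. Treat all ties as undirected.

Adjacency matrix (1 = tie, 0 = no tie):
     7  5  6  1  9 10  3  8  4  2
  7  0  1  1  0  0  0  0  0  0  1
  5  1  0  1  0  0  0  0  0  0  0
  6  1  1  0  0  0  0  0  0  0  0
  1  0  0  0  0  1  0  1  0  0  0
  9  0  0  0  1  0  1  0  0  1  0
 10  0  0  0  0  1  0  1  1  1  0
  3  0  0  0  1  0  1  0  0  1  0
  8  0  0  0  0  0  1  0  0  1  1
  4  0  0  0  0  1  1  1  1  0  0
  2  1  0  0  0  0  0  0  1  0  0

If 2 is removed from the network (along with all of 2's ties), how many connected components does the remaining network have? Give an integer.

Without 2, the remaining ties split the others into: {5, 6, 7}; {1, 3, 4, 8, 9, 10}.
That's 2 separate components.

2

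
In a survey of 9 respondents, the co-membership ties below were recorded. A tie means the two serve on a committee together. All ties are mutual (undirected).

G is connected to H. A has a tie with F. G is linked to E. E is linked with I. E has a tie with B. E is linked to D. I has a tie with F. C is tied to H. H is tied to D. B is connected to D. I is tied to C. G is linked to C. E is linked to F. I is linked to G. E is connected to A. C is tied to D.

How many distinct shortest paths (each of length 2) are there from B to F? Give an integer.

1

The shortest distance is 2, and the only length-2 path is B–E–F. So there is exactly 1 shortest path.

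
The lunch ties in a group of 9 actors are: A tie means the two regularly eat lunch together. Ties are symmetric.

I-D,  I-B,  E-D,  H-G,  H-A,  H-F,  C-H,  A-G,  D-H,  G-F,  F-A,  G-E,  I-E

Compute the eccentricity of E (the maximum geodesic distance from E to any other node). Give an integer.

Distances from E: A:2, B:2, C:3, D:1, F:2, G:1, H:2, I:1.
The largest is 3 (to C), so the eccentricity of E is 3.

3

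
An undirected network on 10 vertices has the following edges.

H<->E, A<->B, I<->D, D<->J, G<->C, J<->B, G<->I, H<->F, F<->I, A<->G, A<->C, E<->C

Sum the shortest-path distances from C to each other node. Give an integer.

18

Distances from C: A:1, B:2, D:3, E:1, F:3, G:1, H:2, I:2, J:3.
Sum = 1 + 2 + 3 + 1 + 3 + 1 + 2 + 2 + 3 = 18.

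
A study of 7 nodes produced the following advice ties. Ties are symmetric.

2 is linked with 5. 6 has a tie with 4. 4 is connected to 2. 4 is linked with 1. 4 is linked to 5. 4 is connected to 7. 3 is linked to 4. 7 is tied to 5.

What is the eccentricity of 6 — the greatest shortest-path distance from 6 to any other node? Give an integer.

2

Distances from 6: 1:2, 2:2, 3:2, 4:1, 5:2, 7:2.
The largest is 2 (to 3, 7, 1, 2, and 5), so the eccentricity of 6 is 2.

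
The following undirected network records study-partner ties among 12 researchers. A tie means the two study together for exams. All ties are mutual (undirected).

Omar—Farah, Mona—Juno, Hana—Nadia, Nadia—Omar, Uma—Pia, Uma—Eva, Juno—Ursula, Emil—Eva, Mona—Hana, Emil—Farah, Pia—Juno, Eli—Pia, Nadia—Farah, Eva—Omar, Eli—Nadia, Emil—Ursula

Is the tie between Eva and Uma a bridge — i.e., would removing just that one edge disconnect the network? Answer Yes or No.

Even without that edge, Eva still reaches Uma via Eva – Omar – Nadia – Eli – Pia – Uma, so the network stays connected. Not a bridge.

No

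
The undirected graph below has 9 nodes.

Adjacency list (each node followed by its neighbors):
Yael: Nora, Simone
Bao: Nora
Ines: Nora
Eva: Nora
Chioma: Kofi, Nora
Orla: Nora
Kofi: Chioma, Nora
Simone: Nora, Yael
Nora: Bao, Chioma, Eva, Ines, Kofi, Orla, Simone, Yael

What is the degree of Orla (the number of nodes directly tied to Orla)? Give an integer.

1

Orla is directly tied to Nora. That is 1 neighbor, so the degree of Orla is 1.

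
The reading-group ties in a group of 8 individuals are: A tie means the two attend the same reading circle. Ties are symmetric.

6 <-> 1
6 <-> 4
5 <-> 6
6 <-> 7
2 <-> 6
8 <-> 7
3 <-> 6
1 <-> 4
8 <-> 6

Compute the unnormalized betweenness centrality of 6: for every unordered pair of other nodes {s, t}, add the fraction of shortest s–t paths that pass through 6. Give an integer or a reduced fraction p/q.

19

Pairs whose geodesics pass through 6 — 5–7: 1; 5–3: 1; 5–8: 1; 5–2: 1; 5–1: 1; 5–4: 1; 7–3: 1; 7–2: 1; 7–1: 1; 7–4: 1; 3–8: 1; 3–2: 1; 3–1: 1; 3–4: 1 … (+5 more pairs).
All other pairs contribute 0.
Summing the contributions gives betweenness(6) = 19.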